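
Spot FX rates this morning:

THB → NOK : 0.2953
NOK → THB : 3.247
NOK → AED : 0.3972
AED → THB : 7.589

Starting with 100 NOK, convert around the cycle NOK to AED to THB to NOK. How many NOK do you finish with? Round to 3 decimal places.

100 NOK × 0.3972 = 39.72 AED
39.72 AED × 7.589 = 301.43508 THB
301.43508 THB × 0.2953 = 89.013779124 NOK

89.014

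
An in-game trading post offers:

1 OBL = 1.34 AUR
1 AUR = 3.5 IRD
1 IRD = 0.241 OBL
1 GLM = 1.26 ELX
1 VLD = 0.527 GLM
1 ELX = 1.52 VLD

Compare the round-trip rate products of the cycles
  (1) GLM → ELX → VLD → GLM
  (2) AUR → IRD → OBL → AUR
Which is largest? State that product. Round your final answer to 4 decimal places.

1.1303

(1) 1.26 × 1.52 × 0.527 = 1.00931
(2) 3.5 × 0.241 × 1.34 = 1.13029
Highest is cycle (2) at 1.1303 (>1, arbitrage).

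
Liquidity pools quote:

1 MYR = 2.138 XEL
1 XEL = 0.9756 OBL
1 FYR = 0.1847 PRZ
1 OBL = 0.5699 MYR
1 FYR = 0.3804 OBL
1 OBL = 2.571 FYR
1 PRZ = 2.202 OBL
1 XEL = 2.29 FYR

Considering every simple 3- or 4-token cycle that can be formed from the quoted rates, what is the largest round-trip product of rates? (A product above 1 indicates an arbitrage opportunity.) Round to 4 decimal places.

1.1887

XEL→OBL→MYR→XEL: 0.9756 × 0.5699 × 2.138 = 1.18872
FYR→OBL→MYR→XEL→FYR: 0.3804 × 0.5699 × 2.138 × 2.29 = 1.06141
FYR→PRZ→OBL→FYR: 0.1847 × 2.202 × 2.571 = 1.04565
Maximum is XEL→OBL→MYR→XEL at 1.1887; arbitrage exists.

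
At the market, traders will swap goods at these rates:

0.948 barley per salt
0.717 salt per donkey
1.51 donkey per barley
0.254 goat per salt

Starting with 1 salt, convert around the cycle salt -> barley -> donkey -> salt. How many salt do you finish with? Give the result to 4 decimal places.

1.0264

1 salt × 0.948 = 0.948 barley
0.948 barley × 1.51 = 1.43148 donkey
1.43148 donkey × 0.717 = 1.02637116 salt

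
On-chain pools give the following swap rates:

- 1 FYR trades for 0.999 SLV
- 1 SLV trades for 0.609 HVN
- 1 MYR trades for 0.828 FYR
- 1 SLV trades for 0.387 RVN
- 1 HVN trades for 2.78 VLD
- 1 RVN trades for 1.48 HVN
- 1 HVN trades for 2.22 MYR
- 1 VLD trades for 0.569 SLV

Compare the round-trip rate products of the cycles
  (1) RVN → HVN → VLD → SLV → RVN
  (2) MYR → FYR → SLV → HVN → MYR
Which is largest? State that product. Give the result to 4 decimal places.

1.1183

(1) 1.48 × 2.78 × 0.569 × 0.387 = 0.90600
(2) 0.828 × 0.999 × 0.609 × 2.22 = 1.11832
Highest is cycle (2) at 1.1183 (>1, arbitrage).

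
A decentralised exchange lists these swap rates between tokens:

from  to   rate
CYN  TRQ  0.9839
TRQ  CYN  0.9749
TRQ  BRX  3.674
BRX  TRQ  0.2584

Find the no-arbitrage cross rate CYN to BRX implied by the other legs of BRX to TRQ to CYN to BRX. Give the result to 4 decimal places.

3.9696

Known legs of the cycle: 0.2584 × 0.9749 = 0.25191416
For no arbitrage the full-cycle product must be 1, so the missing rate is 1 / 0.25191416 ≈ 3.969606.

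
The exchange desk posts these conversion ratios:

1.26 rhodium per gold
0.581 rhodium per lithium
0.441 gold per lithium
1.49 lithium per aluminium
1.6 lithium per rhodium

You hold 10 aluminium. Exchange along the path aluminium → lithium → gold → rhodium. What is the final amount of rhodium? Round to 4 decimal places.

8.2793

10 aluminium × 1.49 = 14.9 lithium
14.9 lithium × 0.441 = 6.5709 gold
6.5709 gold × 1.26 = 8.279334 rhodium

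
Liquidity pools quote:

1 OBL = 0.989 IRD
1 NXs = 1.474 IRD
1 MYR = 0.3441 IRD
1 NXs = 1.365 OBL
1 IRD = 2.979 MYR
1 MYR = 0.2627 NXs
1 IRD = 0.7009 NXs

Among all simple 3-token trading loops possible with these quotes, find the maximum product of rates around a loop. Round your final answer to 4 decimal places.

1.1535

IRD→MYR→NXs→IRD: 2.979 × 0.2627 × 1.474 = 1.15353
IRD→NXs→OBL→IRD: 0.7009 × 1.365 × 0.989 = 0.94620
Maximum is IRD→MYR→NXs→IRD at 1.1535; arbitrage exists.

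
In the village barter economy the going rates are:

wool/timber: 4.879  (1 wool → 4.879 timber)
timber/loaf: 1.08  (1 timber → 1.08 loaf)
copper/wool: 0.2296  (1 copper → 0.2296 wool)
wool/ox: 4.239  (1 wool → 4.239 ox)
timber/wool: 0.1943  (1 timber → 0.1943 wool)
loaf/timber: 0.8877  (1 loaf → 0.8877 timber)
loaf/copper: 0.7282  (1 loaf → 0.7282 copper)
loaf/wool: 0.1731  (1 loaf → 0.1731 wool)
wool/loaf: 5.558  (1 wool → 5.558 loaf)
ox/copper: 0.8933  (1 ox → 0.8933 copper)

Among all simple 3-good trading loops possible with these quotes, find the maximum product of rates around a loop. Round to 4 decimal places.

0.9586

wool→loaf→timber→wool: 5.558 × 0.8877 × 0.1943 = 0.95864
wool→loaf→copper→wool: 5.558 × 0.7282 × 0.2296 = 0.92927
wool→timber→loaf→wool: 4.879 × 1.08 × 0.1731 = 0.91212
wool→ox→copper→wool: 4.239 × 0.8933 × 0.2296 = 0.86943
Maximum is wool→loaf→timber→wool at 0.9586; no arbitrage — every cycle loses value.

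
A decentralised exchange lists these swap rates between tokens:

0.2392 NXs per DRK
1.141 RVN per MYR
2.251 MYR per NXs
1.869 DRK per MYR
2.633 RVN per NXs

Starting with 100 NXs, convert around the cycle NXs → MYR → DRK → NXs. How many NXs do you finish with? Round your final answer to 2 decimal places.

100 NXs × 2.251 = 225.1 MYR
225.1 MYR × 1.869 = 420.7119 DRK
420.7119 DRK × 0.2392 = 100.63428648 NXs

100.63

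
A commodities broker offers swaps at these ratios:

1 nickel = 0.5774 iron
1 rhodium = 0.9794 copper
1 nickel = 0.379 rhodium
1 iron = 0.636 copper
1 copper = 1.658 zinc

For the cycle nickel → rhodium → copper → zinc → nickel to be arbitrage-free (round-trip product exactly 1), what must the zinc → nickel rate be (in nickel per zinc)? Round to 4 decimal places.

Known legs of the cycle: 0.379 × 0.9794 × 1.658 = 0.6154373308
For no arbitrage the full-cycle product must be 1, so the missing rate is 1 / 0.6154373308 ≈ 1.624861.

1.6249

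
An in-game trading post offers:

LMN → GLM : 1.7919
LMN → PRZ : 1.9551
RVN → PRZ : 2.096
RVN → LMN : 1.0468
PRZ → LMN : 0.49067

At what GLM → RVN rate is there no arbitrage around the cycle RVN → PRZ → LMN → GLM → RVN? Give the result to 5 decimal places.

Known legs of the cycle: 2.096 × 0.49067 × 1.7919 = 1.842869377008
For no arbitrage the full-cycle product must be 1, so the missing rate is 1 / 1.842869377008 ≈ 0.5426321.

0.54263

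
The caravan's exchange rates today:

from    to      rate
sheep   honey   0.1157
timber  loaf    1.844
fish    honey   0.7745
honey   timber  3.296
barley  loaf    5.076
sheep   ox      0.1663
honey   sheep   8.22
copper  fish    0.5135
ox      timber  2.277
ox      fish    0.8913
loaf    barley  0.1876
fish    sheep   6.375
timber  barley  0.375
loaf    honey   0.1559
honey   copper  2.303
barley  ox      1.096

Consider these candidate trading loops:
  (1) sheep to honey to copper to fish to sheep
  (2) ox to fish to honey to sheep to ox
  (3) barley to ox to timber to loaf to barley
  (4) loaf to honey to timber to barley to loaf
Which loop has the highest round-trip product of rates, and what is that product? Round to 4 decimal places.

(1) 0.1157 × 2.303 × 0.5135 × 6.375 = 0.87226
(2) 0.8913 × 0.7745 × 8.22 × 0.1663 = 0.94365
(3) 1.096 × 2.277 × 1.844 × 0.1876 = 0.86331
(4) 0.1559 × 3.296 × 0.375 × 5.076 = 0.97811
Highest is cycle (4) at 0.9781 (≤1, no arbitrage).

0.9781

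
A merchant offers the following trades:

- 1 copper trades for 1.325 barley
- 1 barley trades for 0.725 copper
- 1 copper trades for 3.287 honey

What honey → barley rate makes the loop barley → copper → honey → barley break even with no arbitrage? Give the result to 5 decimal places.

0.41963

Known legs of the cycle: 0.725 × 3.287 = 2.383075
For no arbitrage the full-cycle product must be 1, so the missing rate is 1 / 2.383075 ≈ 0.4196259.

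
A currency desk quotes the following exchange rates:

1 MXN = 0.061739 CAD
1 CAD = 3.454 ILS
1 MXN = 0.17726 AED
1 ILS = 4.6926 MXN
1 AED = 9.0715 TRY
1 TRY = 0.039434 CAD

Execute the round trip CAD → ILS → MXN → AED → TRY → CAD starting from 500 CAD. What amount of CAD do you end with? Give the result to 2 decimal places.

513.89

500 CAD × 3.454 = 1727 ILS
1727 ILS × 4.6926 = 8104.1202 MXN
8104.1202 MXN × 0.17726 = 1436.536346652 AED
1436.536346652 AED × 9.0715 = 13031.539468653618 TRY
13031.539468653618 TRY × 0.039434 = 513.885727406886772212 CAD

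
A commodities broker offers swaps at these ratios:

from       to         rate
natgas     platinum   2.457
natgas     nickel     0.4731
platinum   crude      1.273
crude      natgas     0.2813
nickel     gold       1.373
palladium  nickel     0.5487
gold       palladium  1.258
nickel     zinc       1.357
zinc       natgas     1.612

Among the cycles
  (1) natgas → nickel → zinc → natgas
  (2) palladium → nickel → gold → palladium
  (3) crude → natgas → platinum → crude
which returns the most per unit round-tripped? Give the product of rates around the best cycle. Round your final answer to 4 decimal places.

1.0349

(1) 0.4731 × 1.357 × 1.612 = 1.03490
(2) 0.5487 × 1.373 × 1.258 = 0.94773
(3) 0.2813 × 2.457 × 1.273 = 0.87984
Highest is cycle (1) at 1.0349 (>1, arbitrage).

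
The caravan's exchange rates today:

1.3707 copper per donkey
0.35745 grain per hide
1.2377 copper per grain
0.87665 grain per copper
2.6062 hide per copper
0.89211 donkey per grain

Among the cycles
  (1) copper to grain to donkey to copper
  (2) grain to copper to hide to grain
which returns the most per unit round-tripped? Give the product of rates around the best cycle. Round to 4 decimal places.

(1) 0.87665 × 0.89211 × 1.3707 = 1.07198
(2) 1.2377 × 2.6062 × 0.35745 = 1.15302
Highest is cycle (2) at 1.1530 (>1, arbitrage).

1.1530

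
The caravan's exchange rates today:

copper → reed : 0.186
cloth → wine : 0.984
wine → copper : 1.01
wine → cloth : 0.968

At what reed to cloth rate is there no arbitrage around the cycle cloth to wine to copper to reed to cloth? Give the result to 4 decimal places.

Known legs of the cycle: 0.984 × 1.01 × 0.186 = 0.18485424
For no arbitrage the full-cycle product must be 1, so the missing rate is 1 / 0.18485424 ≈ 5.409668.

5.4097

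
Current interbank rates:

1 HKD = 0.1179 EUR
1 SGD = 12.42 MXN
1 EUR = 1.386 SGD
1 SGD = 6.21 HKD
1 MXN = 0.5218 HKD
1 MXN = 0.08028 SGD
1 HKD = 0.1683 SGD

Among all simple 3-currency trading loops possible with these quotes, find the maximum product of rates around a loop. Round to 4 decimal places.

HKD→SGD→MXN→HKD: 0.1683 × 12.42 × 0.5218 = 1.09071
EUR→SGD→HKD→EUR: 1.386 × 6.21 × 0.1179 = 1.01477
Maximum is HKD→SGD→MXN→HKD at 1.0907; arbitrage exists.

1.0907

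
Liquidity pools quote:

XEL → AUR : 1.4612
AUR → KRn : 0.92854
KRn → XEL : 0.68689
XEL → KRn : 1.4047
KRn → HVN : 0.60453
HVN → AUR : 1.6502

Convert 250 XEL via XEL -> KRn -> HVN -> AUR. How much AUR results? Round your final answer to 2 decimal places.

350.33

250 XEL × 1.4047 = 351.175 KRn
351.175 KRn × 0.60453 = 212.29582275 HVN
212.29582275 HVN × 1.6502 = 350.33056670205 AUR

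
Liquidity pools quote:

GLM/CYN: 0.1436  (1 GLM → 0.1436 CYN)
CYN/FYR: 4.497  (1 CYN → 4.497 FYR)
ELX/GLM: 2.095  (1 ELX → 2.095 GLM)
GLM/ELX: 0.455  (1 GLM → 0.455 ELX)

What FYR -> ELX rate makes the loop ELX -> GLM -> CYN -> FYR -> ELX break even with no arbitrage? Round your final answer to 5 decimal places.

0.73916

Known legs of the cycle: 2.095 × 0.1436 × 4.497 = 1.352886474
For no arbitrage the full-cycle product must be 1, so the missing rate is 1 / 1.352886474 ≈ 0.7391603.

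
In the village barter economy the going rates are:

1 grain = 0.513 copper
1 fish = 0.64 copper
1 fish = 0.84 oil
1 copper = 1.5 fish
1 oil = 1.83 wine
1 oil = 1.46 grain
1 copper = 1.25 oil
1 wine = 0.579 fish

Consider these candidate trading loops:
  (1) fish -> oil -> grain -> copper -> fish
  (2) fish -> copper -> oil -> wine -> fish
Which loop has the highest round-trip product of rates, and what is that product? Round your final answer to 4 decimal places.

(1) 0.84 × 1.46 × 0.513 × 1.5 = 0.94371
(2) 0.64 × 1.25 × 1.83 × 0.579 = 0.84766
Highest is cycle (1) at 0.9437 (≤1, no arbitrage).

0.9437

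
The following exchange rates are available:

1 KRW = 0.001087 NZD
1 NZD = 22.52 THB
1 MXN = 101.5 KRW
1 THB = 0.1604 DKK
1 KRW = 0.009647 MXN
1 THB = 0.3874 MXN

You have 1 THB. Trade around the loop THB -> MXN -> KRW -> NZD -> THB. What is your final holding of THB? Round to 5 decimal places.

0.96255

1 THB × 0.3874 = 0.3874 MXN
0.3874 MXN × 101.5 = 39.3211 KRW
39.3211 KRW × 0.001087 = 0.0427420357 NZD
0.0427420357 NZD × 22.52 = 0.962550643964 THB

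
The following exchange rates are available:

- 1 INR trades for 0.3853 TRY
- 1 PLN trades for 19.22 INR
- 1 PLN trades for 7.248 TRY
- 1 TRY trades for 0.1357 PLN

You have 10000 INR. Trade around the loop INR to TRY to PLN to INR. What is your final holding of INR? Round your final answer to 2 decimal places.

10000 INR × 0.3853 = 3853 TRY
3853 TRY × 0.1357 = 522.8521 PLN
522.8521 PLN × 19.22 = 10049.217362 INR

10049.22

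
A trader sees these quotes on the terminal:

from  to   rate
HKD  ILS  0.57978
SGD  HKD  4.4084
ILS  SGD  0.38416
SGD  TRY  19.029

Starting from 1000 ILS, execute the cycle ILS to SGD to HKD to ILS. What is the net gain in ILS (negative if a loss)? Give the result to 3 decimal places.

1000 ILS × 0.38416 = 384.16 SGD
384.16 SGD × 4.4084 = 1693.530944 HKD
1693.530944 HKD × 0.57978 = 981.87537071232 ILS
Net change: 981.87537071232 − 1000 = -18.12462928768 ILS

-18.125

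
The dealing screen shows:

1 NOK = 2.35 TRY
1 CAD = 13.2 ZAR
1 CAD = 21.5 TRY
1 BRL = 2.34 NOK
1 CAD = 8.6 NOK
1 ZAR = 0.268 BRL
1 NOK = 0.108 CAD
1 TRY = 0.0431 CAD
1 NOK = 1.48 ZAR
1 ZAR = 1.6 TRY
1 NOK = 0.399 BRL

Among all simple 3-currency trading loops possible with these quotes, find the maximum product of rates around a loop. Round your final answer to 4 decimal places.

NOK→ZAR→BRL→NOK: 1.48 × 0.268 × 2.34 = 0.92814
ZAR→TRY→CAD→ZAR: 1.6 × 0.0431 × 13.2 = 0.91027
NOK→TRY→CAD→NOK: 2.35 × 0.0431 × 8.6 = 0.87105
Maximum is NOK→ZAR→BRL→NOK at 0.9281; no arbitrage — every cycle loses value.

0.9281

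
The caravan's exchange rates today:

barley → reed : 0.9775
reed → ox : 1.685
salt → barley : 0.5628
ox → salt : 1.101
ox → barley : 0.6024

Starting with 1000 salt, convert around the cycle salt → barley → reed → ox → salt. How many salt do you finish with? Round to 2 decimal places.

1000 salt × 0.5628 = 562.8 barley
562.8 barley × 0.9775 = 550.137 reed
550.137 reed × 1.685 = 926.980845 ox
926.980845 ox × 1.101 = 1020.605910345 salt

1020.61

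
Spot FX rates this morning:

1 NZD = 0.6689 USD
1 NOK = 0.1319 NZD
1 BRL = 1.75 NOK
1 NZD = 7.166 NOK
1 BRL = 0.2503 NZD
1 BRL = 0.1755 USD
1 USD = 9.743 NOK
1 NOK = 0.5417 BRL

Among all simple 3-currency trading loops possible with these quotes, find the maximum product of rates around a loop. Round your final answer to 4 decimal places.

NOK→BRL→NZD→NOK: 0.5417 × 0.2503 × 7.166 = 0.97162
NOK→BRL→USD→NOK: 0.5417 × 0.1755 × 9.743 = 0.92625
NOK→NZD→USD→NOK: 0.1319 × 0.6689 × 9.743 = 0.85960
Maximum is NOK→BRL→NZD→NOK at 0.9716; no arbitrage — every cycle loses value.

0.9716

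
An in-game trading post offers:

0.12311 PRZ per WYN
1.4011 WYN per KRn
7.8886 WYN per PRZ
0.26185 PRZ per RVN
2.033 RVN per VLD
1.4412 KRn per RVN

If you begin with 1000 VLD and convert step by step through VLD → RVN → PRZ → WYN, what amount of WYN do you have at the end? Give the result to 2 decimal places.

4199.43

1000 VLD × 2.033 = 2033 RVN
2033 RVN × 0.26185 = 532.34105 PRZ
532.34105 PRZ × 7.8886 = 4199.42560703 WYN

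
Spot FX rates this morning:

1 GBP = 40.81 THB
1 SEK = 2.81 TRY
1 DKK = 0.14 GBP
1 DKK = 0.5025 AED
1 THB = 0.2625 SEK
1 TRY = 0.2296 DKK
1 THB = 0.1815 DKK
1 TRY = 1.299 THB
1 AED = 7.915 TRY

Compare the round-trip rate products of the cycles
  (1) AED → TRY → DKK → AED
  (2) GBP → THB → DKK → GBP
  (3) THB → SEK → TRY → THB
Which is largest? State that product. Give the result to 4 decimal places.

1.0370

(1) 7.915 × 0.2296 × 0.5025 = 0.91319
(2) 40.81 × 0.1815 × 0.14 = 1.03698
(3) 0.2625 × 2.81 × 1.299 = 0.95817
Highest is cycle (2) at 1.0370 (>1, arbitrage).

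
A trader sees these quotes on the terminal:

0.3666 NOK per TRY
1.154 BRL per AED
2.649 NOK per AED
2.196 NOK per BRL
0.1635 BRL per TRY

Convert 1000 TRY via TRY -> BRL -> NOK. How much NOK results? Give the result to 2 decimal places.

359.05

1000 TRY × 0.1635 = 163.5 BRL
163.5 BRL × 2.196 = 359.046 NOK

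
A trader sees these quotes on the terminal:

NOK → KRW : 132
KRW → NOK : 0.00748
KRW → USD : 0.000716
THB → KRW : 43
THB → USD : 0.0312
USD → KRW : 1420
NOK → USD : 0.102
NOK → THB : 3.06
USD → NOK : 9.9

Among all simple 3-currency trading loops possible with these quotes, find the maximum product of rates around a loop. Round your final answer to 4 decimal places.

1.0834

NOK→USD→KRW→NOK: 0.102 × 1420 × 0.00748 = 1.08340
NOK→THB→KRW→NOK: 3.06 × 43 × 0.00748 = 0.98422
NOK→THB→USD→NOK: 3.06 × 0.0312 × 9.9 = 0.94517
NOK→KRW→USD→NOK: 132 × 0.000716 × 9.9 = 0.93567
Maximum is NOK→USD→KRW→NOK at 1.0834; arbitrage exists.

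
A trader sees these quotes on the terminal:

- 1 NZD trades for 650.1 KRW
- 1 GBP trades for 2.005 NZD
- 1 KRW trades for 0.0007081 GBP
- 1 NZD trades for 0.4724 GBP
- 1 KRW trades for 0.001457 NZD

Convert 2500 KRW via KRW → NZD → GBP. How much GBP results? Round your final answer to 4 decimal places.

2500 KRW × 0.001457 = 3.6425 NZD
3.6425 NZD × 0.4724 = 1.720717 GBP

1.7207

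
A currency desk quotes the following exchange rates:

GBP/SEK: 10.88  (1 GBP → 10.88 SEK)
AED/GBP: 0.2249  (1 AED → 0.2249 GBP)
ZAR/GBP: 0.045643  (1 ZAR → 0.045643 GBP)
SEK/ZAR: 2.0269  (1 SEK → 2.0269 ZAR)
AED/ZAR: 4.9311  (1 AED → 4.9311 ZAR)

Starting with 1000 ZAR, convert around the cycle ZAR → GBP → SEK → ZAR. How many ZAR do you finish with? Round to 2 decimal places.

1006.55

1000 ZAR × 0.045643 = 45.643 GBP
45.643 GBP × 10.88 = 496.59584 SEK
496.59584 SEK × 2.0269 = 1006.550108096 ZAR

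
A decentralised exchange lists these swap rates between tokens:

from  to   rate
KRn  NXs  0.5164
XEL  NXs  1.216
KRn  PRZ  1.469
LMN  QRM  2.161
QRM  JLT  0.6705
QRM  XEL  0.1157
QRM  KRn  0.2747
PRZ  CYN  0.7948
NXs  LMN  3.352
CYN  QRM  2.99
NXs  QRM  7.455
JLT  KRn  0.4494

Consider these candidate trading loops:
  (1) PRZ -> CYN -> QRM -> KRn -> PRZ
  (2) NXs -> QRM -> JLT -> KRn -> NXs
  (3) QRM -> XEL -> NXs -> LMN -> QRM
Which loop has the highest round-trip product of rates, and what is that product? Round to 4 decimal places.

(1) 0.7948 × 2.99 × 0.2747 × 1.469 = 0.95898
(2) 7.455 × 0.6705 × 0.4494 × 0.5164 = 1.16002
(3) 0.1157 × 1.216 × 3.352 × 2.161 = 1.01912
Highest is cycle (2) at 1.1600 (>1, arbitrage).

1.1600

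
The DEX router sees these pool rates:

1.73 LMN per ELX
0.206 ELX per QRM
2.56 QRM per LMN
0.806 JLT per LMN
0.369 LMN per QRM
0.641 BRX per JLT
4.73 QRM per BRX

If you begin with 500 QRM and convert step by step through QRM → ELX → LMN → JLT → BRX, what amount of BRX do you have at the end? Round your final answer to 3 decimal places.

92.061

500 QRM × 0.206 = 103 ELX
103 ELX × 1.73 = 178.19 LMN
178.19 LMN × 0.806 = 143.62114 JLT
143.62114 JLT × 0.641 = 92.06115074 BRX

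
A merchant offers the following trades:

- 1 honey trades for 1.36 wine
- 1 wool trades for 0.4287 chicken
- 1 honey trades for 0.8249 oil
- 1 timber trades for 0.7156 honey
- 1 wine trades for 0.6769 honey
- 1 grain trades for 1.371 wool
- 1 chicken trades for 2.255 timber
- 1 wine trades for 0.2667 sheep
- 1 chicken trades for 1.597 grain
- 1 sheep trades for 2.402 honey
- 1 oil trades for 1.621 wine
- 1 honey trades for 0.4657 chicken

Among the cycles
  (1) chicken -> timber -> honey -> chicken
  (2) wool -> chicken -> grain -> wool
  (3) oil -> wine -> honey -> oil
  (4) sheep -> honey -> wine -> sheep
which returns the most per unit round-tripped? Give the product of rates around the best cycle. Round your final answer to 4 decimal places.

(1) 2.255 × 0.7156 × 0.4657 = 0.75149
(2) 0.4287 × 1.597 × 1.371 = 0.93863
(3) 1.621 × 0.6769 × 0.8249 = 0.90513
(4) 2.402 × 1.36 × 0.2667 = 0.87123
Highest is cycle (2) at 0.9386 (≤1, no arbitrage).

0.9386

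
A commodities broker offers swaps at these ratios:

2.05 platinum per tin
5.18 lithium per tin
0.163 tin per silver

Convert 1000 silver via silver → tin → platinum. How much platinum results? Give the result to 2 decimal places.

1000 silver × 0.163 = 163 tin
163 tin × 2.05 = 334.15 platinum

334.15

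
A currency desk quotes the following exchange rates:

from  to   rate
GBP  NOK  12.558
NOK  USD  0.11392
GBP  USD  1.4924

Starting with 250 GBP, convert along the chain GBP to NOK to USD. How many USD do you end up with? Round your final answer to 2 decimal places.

250 GBP × 12.558 = 3139.5 NOK
3139.5 NOK × 0.11392 = 357.65184 USD

357.65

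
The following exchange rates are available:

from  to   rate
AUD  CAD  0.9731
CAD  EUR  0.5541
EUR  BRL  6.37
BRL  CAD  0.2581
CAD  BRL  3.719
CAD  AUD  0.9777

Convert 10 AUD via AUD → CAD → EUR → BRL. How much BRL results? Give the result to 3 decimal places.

34.347

10 AUD × 0.9731 = 9.731 CAD
9.731 CAD × 0.5541 = 5.3919471 EUR
5.3919471 EUR × 6.37 = 34.346703027 BRL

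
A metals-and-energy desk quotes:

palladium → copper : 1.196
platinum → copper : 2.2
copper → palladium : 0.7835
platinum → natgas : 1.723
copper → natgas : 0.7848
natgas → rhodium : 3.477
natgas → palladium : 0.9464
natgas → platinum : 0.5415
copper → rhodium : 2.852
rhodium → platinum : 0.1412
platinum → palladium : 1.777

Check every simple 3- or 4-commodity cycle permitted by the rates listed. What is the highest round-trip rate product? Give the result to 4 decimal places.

0.9349

natgas→platinum→copper→natgas: 0.5415 × 2.2 × 0.7848 = 0.93493
natgas→platinum→palladium→copper→natgas: 0.5415 × 1.777 × 1.196 × 0.7848 = 0.90318
natgas→palladium→copper→natgas: 0.9464 × 1.196 × 0.7848 = 0.88831
rhodium→platinum→copper→rhodium: 0.1412 × 2.2 × 2.852 = 0.88595
rhodium→platinum→palladium→copper→rhodium: 0.1412 × 1.777 × 1.196 × 2.852 = 0.85586
rhodium→platinum→copper→natgas→rhodium: 0.1412 × 2.2 × 0.7848 × 3.477 = 0.84766
rhodium→platinum→natgas→rhodium: 0.1412 × 1.723 × 3.477 = 0.84591
Maximum is natgas→platinum→copper→natgas at 0.9349; no arbitrage — every cycle loses value.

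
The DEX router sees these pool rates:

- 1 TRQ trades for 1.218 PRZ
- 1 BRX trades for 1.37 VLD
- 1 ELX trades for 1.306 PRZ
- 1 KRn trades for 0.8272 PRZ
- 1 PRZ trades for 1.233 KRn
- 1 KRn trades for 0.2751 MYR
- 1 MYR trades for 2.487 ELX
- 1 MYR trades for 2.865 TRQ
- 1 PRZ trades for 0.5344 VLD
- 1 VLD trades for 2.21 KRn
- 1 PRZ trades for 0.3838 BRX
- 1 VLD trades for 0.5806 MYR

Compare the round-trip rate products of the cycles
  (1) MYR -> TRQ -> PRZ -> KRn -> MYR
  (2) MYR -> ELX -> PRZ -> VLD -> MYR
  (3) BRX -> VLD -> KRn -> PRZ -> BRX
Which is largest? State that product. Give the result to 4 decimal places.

(1) 2.865 × 1.218 × 1.233 × 0.2751 = 1.18366
(2) 2.487 × 1.306 × 0.5344 × 0.5806 = 1.00777
(3) 1.37 × 2.21 × 0.8272 × 0.3838 = 0.96123
Highest is cycle (1) at 1.1837 (>1, arbitrage).

1.1837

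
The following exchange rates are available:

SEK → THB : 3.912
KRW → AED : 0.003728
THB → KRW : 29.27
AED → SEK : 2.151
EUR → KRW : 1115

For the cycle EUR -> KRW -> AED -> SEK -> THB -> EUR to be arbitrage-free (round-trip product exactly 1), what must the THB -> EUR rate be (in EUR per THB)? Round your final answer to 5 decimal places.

Known legs of the cycle: 1115 × 0.003728 × 2.151 × 3.912 = 34.97760166464
For no arbitrage the full-cycle product must be 1, so the missing rate is 1 / 34.97760166464 ≈ 0.0285897.

0.02859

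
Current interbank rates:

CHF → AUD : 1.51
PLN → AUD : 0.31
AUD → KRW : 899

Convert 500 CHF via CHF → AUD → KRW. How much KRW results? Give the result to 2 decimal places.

500 CHF × 1.51 = 755 AUD
755 AUD × 899 = 678745 KRW

678745.00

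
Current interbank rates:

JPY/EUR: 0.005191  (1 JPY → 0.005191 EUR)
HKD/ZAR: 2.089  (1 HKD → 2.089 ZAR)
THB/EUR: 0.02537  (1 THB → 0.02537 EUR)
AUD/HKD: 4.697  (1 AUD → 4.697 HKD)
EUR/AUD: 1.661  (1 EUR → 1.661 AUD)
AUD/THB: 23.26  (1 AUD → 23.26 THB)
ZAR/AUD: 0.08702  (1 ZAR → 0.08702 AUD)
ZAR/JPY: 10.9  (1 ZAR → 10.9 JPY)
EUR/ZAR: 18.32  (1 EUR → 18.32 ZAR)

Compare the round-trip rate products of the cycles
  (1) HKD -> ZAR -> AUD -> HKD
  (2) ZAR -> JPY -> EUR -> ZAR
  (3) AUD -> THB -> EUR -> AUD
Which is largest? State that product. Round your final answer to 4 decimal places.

(1) 2.089 × 0.08702 × 4.697 = 0.85384
(2) 10.9 × 0.005191 × 18.32 = 1.03658
(3) 23.26 × 0.02537 × 1.661 = 0.98017
Highest is cycle (2) at 1.0366 (>1, arbitrage).

1.0366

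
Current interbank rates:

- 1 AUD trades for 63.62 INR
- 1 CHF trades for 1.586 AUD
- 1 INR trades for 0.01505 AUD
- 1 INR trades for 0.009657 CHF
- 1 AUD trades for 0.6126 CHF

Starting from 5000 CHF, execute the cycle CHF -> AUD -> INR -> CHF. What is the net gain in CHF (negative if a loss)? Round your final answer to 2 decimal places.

5000 CHF × 1.586 = 7930 AUD
7930 AUD × 63.62 = 504506.6 INR
504506.6 INR × 0.009657 = 4872.0202362 CHF
Net change: 4872.0202362 − 5000 = -127.9797638 CHF

-127.98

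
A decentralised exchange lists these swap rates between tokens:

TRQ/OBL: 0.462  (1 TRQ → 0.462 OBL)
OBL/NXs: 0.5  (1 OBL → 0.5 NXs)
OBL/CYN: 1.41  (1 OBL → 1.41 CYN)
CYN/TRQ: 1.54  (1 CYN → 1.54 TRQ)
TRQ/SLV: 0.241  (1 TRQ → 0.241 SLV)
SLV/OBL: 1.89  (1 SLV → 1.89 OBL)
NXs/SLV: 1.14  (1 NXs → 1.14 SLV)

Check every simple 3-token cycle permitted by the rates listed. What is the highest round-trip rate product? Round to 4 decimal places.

SLV→OBL→NXs→SLV: 1.89 × 0.5 × 1.14 = 1.07730
CYN→TRQ→OBL→CYN: 1.54 × 0.462 × 1.41 = 1.00319
Maximum is SLV→OBL→NXs→SLV at 1.0773; arbitrage exists.

1.0773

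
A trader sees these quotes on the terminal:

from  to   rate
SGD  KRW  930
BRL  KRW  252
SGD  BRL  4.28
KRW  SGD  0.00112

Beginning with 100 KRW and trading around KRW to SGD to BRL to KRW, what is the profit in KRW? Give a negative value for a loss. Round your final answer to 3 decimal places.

100 KRW × 0.00112 = 0.112 SGD
0.112 SGD × 4.28 = 0.47936 BRL
0.47936 BRL × 252 = 120.79872 KRW
Net change: 120.79872 − 100 = 20.79872 KRW

20.799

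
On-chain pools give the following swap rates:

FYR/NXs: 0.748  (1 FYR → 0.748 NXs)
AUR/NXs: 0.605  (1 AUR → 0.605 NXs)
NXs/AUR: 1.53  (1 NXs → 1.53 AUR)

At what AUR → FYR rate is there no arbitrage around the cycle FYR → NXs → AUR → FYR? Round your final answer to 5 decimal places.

0.87379

Known legs of the cycle: 0.748 × 1.53 = 1.14444
For no arbitrage the full-cycle product must be 1, so the missing rate is 1 / 1.14444 ≈ 0.8737898.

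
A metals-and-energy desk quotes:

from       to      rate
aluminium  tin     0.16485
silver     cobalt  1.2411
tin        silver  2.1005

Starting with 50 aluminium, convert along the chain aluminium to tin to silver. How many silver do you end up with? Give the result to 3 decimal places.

50 aluminium × 0.16485 = 8.2425 tin
8.2425 tin × 2.1005 = 17.31337125 silver

17.313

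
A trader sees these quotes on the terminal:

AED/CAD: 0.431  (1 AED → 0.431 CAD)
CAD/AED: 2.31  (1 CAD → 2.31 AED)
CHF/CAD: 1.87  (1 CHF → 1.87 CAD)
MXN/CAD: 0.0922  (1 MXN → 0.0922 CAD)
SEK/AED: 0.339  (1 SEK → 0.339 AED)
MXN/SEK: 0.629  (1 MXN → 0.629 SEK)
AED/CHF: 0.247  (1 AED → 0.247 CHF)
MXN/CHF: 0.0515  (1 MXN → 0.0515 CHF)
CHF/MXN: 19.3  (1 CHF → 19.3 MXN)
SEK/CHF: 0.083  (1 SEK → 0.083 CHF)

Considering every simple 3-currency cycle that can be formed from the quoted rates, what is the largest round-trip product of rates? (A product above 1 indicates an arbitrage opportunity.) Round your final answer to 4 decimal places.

AED→CHF→CAD→AED: 0.247 × 1.87 × 2.31 = 1.06697
MXN→SEK→CHF→MXN: 0.629 × 0.083 × 19.3 = 1.00760
Maximum is AED→CHF→CAD→AED at 1.0670; arbitrage exists.

1.0670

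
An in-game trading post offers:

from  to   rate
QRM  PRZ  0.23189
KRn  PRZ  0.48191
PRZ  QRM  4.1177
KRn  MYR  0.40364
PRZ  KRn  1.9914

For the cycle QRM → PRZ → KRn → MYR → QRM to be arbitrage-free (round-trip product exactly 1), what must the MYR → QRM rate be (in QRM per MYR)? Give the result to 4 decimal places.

Known legs of the cycle: 0.23189 × 1.9914 × 0.40364 = 0.18639519851544
For no arbitrage the full-cycle product must be 1, so the missing rate is 1 / 0.18639519851544 ≈ 5.364945.

5.3649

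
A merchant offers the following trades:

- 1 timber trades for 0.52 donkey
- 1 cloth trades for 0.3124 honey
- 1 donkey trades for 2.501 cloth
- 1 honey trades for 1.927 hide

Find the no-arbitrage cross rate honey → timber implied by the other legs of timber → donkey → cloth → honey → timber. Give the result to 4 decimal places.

2.4613

Known legs of the cycle: 0.52 × 2.501 × 0.3124 = 0.406282448
For no arbitrage the full-cycle product must be 1, so the missing rate is 1 / 0.406282448 ≈ 2.461342.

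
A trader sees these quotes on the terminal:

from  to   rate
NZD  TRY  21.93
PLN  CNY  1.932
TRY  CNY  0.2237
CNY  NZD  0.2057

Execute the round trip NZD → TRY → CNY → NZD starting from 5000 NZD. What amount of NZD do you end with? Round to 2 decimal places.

5045.55

5000 NZD × 21.93 = 109650 TRY
109650 TRY × 0.2237 = 24528.705 CNY
24528.705 CNY × 0.2057 = 5045.5546185 NZD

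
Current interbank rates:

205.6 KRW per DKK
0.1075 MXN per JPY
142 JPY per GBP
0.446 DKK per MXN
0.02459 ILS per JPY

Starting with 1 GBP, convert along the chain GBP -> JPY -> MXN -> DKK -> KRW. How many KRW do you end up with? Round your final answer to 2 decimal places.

1399.76

1 GBP × 142 = 142 JPY
142 JPY × 0.1075 = 15.265 MXN
15.265 MXN × 0.446 = 6.80819 DKK
6.80819 DKK × 205.6 = 1399.763864 KRW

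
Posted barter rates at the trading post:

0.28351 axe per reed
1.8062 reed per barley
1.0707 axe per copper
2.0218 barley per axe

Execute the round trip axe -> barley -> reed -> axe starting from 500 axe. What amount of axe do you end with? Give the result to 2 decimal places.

500 axe × 2.0218 = 1010.9 barley
1010.9 barley × 1.8062 = 1825.88758 reed
1825.88758 reed × 0.28351 = 517.6573878058 axe

517.66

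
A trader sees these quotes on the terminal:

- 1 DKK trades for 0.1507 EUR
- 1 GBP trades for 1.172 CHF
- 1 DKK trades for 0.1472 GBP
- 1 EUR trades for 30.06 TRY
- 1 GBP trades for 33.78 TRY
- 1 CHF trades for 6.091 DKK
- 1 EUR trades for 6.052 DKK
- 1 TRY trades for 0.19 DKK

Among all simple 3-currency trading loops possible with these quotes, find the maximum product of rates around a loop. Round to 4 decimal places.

DKK→GBP→CHF→DKK: 0.1472 × 1.172 × 6.091 = 1.05081
TRY→DKK→GBP→TRY: 0.19 × 0.1472 × 33.78 = 0.94476
TRY→DKK→EUR→TRY: 0.19 × 0.1507 × 30.06 = 0.86071
Maximum is DKK→GBP→CHF→DKK at 1.0508; arbitrage exists.

1.0508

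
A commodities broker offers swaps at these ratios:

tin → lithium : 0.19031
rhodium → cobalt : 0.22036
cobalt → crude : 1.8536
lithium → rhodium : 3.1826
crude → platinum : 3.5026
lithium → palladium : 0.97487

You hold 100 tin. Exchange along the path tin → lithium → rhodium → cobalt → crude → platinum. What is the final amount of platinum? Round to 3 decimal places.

100 tin × 0.19031 = 19.031 lithium
19.031 lithium × 3.1826 = 60.5680606 rhodium
60.5680606 rhodium × 0.22036 = 13.346777833816 cobalt
13.346777833816 cobalt × 1.8536 = 24.7395873927613376 crude
24.7395873927613376 crude × 3.5026 = 86.65287880188586107776 platinum

86.653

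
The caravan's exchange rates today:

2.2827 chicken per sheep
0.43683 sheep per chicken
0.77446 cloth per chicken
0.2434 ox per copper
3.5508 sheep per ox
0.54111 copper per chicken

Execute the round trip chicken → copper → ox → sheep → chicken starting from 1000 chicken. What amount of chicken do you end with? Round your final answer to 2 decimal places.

1067.53

1000 chicken × 0.54111 = 541.11 copper
541.11 copper × 0.2434 = 131.706174 ox
131.706174 ox × 3.5508 = 467.6622826392 sheep
467.6622826392 sheep × 2.2827 = 1067.53269258050184 chicken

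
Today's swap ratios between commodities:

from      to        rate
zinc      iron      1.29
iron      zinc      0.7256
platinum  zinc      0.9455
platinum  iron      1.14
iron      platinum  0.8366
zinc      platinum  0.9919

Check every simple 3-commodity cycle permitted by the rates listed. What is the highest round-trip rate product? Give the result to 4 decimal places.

platinum→zinc→iron→platinum: 0.9455 × 1.29 × 0.8366 = 1.02040
platinum→iron→zinc→platinum: 1.14 × 0.7256 × 0.9919 = 0.82048
Maximum is platinum→zinc→iron→platinum at 1.0204; arbitrage exists.

1.0204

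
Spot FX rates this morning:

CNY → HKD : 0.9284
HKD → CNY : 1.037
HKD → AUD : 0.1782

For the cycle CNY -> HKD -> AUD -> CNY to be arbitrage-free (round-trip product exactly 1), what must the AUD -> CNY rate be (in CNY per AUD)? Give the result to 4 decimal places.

Known legs of the cycle: 0.9284 × 0.1782 = 0.16544088
For no arbitrage the full-cycle product must be 1, so the missing rate is 1 / 0.16544088 ≈ 6.044455.

6.0445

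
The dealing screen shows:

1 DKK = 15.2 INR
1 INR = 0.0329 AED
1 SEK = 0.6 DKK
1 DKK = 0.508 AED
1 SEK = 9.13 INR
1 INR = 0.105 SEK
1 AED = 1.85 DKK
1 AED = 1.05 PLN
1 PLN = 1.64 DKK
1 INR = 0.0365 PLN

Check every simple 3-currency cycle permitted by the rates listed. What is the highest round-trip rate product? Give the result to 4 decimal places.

SEK→DKK→INR→SEK: 0.6 × 15.2 × 0.105 = 0.95760
INR→AED→DKK→INR: 0.0329 × 1.85 × 15.2 = 0.92515
INR→PLN→DKK→INR: 0.0365 × 1.64 × 15.2 = 0.90987
PLN→DKK→AED→PLN: 1.64 × 0.508 × 1.05 = 0.87478
Maximum is SEK→DKK→INR→SEK at 0.9576; no arbitrage — every cycle loses value.

0.9576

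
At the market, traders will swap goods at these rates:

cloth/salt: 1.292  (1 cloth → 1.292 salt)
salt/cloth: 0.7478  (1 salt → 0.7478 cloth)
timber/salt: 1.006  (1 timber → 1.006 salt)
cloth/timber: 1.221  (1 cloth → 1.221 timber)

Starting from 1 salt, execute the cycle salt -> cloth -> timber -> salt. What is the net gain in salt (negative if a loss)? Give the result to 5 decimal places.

-0.08146

1 salt × 0.7478 = 0.7478 cloth
0.7478 cloth × 1.221 = 0.9130638 timber
0.9130638 timber × 1.006 = 0.9185421828 salt
Net change: 0.9185421828 − 1 = -0.0814578172 salt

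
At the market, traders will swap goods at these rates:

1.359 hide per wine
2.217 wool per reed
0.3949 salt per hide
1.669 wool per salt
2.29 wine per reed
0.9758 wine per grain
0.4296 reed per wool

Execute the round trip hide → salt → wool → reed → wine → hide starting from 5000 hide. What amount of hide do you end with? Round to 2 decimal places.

5000 hide × 0.3949 = 1974.5 salt
1974.5 salt × 1.669 = 3295.4405 wool
3295.4405 wool × 0.4296 = 1415.7212388 reed
1415.7212388 reed × 2.29 = 3242.001636852 wine
3242.001636852 wine × 1.359 = 4405.880224481868 hide

4405.88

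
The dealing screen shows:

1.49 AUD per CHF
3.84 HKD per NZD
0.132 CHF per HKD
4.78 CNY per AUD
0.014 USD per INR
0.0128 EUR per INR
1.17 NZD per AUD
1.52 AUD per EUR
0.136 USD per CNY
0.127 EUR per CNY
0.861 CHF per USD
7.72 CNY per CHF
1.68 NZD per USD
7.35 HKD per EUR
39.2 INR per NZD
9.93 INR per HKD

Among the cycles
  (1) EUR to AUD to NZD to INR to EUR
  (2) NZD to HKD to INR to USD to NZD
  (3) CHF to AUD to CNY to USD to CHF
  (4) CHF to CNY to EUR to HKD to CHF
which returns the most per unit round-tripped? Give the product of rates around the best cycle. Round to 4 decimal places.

0.9512

(1) 1.52 × 1.17 × 39.2 × 0.0128 = 0.89233
(2) 3.84 × 9.93 × 0.014 × 1.68 = 0.89685
(3) 1.49 × 4.78 × 0.136 × 0.861 = 0.83398
(4) 7.72 × 0.127 × 7.35 × 0.132 = 0.95122
Highest is cycle (4) at 0.9512 (≤1, no arbitrage).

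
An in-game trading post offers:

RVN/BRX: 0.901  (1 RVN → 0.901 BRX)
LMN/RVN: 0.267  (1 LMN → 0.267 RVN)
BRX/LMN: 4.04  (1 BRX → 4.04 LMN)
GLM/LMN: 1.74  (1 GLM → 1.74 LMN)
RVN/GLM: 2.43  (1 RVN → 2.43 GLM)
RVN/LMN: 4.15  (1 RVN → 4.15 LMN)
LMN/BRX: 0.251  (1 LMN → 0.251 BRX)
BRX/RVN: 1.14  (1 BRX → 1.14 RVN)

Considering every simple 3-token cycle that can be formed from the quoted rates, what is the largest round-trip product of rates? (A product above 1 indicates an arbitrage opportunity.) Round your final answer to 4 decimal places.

BRX→RVN→LMN→BRX: 1.14 × 4.15 × 0.251 = 1.18748
LMN→RVN→GLM→LMN: 0.267 × 2.43 × 1.74 = 1.12893
BRX→LMN→RVN→BRX: 4.04 × 0.267 × 0.901 = 0.97189
Maximum is BRX→RVN→LMN→BRX at 1.1875; arbitrage exists.

1.1875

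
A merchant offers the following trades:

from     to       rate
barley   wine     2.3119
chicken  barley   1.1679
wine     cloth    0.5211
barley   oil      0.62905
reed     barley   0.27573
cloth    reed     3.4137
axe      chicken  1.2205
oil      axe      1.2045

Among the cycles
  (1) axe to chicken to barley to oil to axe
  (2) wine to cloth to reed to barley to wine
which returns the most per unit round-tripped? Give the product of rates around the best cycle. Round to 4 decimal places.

(1) 1.2205 × 1.1679 × 0.62905 × 1.2045 = 1.08003
(2) 0.5211 × 3.4137 × 0.27573 × 2.3119 = 1.13396
Highest is cycle (2) at 1.1340 (>1, arbitrage).

1.1340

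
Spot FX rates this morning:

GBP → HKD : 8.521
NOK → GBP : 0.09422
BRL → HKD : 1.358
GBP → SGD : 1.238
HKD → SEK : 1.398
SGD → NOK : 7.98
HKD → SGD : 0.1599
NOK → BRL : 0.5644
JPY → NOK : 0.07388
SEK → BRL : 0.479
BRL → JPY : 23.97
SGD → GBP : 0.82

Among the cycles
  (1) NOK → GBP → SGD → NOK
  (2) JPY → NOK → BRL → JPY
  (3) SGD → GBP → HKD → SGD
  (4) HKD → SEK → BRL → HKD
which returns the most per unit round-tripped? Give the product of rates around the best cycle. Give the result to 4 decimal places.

1.1173

(1) 0.09422 × 1.238 × 7.98 = 0.93082
(2) 0.07388 × 0.5644 × 23.97 = 0.99950
(3) 0.82 × 8.521 × 0.1599 = 1.11726
(4) 1.398 × 0.479 × 1.358 = 0.90937
Highest is cycle (3) at 1.1173 (>1, arbitrage).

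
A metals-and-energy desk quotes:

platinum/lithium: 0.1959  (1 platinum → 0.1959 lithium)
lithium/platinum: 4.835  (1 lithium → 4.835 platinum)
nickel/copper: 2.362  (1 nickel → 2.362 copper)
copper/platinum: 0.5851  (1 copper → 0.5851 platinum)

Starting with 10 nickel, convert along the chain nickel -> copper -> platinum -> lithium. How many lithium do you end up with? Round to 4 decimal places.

2.7074

10 nickel × 2.362 = 23.62 copper
23.62 copper × 0.5851 = 13.820062 platinum
13.820062 platinum × 0.1959 = 2.7073501458 lithium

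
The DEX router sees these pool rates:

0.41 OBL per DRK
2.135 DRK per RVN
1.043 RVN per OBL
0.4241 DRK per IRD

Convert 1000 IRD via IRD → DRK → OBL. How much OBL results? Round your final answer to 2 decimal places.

1000 IRD × 0.4241 = 424.1 DRK
424.1 DRK × 0.41 = 173.881 OBL

173.88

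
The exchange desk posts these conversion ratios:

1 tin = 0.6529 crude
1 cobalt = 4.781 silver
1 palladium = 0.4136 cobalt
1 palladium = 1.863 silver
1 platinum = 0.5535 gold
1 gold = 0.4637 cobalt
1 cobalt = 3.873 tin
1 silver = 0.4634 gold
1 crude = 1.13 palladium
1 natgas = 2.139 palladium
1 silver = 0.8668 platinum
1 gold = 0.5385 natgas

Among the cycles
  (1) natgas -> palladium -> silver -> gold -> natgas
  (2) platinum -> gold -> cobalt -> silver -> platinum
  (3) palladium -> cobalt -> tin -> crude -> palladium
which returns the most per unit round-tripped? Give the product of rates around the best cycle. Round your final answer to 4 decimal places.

1.1818

(1) 2.139 × 1.863 × 0.4634 × 0.5385 = 0.99441
(2) 0.5535 × 0.4637 × 4.781 × 0.8668 = 1.06363
(3) 0.4136 × 3.873 × 0.6529 × 1.13 = 1.18182
Highest is cycle (3) at 1.1818 (>1, arbitrage).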